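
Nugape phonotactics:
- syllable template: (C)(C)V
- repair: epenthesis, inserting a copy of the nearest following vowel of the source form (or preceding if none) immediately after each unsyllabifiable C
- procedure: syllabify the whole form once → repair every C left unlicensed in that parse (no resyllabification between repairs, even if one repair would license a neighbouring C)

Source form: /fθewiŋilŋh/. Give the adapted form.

fθewiŋiliŋihi

Under (C)(C)V, the unsyllabifiable consonants are /l/, /ŋ/, /h/ (no codas are permitted; onsets may contain at most 2 consonants).
Epenthesis after each stranded consonant: /l/ → /li/, /ŋ/ → /ŋi/, /h/ → /hi/.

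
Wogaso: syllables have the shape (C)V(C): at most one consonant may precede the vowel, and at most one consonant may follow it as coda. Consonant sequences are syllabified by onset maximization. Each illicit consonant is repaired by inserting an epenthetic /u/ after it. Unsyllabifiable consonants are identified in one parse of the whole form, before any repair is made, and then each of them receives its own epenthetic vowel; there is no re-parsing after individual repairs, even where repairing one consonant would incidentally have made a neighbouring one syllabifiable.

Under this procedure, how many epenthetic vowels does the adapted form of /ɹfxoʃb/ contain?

3

The unsyllabifiable consonants are /ɹ/, /f/, /b/; each receives one epenthetic vowel.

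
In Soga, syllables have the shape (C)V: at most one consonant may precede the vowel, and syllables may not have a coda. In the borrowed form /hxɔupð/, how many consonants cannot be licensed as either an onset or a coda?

Under (C)V, the unsyllabifiable consonants are /h/, /p/, /ð/ (no codas are permitted; onsets are limited to one consonant).

3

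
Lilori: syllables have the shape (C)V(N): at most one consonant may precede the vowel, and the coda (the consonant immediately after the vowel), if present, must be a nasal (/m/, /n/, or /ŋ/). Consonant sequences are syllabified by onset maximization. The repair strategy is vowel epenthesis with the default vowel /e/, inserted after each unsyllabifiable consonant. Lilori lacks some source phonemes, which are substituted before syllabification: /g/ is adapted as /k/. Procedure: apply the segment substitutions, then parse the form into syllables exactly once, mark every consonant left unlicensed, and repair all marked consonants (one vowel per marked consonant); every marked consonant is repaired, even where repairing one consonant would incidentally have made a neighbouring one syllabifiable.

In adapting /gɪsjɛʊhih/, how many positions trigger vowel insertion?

2

After substitution the input is /kɪsjɛʊhih/.
The unsyllabifiable consonants are /s/, /h/; each receives one epenthetic vowel.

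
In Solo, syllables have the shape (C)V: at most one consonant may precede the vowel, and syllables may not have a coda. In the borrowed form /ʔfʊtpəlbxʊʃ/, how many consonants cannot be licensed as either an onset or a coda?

5

Under (C)V, the unsyllabifiable consonants are /ʔ/, /t/, /l/, /b/, /ʃ/ (no codas are permitted; onsets are limited to one consonant).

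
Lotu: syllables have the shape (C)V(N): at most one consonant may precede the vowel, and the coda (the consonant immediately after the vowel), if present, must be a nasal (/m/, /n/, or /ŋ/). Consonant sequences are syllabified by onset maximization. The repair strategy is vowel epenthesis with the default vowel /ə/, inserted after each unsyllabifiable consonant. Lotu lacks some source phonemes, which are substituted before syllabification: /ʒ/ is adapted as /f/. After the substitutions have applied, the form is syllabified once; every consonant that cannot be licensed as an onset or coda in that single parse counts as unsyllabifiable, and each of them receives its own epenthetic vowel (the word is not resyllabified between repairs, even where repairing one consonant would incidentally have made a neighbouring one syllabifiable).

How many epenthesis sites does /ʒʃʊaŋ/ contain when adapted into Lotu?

1

After substitution the input is /fʃʊaŋ/.
The unsyllabifiable consonants are /f/; each receives one epenthetic vowel.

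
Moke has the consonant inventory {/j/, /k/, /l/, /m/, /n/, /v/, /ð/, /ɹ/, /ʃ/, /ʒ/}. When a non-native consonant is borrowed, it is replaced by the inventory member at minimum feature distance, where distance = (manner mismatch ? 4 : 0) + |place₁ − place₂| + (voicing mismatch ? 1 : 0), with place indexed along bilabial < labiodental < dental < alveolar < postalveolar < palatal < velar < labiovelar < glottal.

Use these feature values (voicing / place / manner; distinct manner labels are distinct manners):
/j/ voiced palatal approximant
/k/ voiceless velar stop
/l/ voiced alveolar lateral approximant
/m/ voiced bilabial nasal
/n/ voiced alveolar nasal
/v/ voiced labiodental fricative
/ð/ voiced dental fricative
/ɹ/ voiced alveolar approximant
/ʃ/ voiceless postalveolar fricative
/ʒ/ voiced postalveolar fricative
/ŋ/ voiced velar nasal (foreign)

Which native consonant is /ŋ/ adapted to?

/n/ is closest: same manner (nasal), place distance 3 (velar→alveolar), same voicing; total 3. Next closest is /j/ at distance 5.

n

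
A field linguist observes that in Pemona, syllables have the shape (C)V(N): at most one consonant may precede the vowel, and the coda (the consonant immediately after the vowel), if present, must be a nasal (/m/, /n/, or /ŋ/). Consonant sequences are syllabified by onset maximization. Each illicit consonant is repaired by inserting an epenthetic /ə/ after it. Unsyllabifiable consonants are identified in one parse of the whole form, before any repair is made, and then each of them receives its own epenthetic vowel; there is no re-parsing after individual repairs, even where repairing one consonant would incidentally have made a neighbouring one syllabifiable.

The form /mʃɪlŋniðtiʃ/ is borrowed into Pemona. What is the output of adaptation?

məʃɪləŋəniðətiʃə

The consonants /m/, /l/, /ŋ/, /ð/, /ʃ/ cannot be parsed into a legal (C)V(N) syllable (only a nasal (/m/, /n/, or /ŋ/) is licensed in coda position; onsets are limited to one consonant).
Epenthesis after each stranded consonant: /m/ → /mə/, /l/ → /lə/, /ŋ/ → /ŋə/, /ð/ → /ðə/, /ʃ/ → /ʃə/.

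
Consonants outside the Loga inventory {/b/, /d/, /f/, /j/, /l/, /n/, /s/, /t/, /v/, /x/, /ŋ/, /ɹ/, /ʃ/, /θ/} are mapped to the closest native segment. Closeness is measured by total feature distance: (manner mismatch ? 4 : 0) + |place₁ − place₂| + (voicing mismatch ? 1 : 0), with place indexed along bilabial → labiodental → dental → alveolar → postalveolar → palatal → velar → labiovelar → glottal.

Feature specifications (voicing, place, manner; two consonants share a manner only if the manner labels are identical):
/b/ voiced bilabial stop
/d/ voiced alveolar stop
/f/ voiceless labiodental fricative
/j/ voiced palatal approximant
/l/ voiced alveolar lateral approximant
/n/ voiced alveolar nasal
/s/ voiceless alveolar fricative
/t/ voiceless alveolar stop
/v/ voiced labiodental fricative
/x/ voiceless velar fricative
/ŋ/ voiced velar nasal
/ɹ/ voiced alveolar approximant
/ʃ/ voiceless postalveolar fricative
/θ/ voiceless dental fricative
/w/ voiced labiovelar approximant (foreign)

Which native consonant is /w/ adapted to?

/j/ is closest: same manner (approximant), place distance 2 (labiovelar→palatal), same voicing; total 2. Next closest is /ɹ/ at distance 4.

j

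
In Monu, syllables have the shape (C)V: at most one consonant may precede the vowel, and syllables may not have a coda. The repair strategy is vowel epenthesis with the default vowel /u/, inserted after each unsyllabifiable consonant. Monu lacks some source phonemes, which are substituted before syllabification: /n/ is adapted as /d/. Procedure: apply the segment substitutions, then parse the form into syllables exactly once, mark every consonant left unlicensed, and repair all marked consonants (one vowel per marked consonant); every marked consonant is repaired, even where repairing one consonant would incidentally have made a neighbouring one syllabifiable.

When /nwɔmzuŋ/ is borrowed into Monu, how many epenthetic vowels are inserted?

3

After substitution the input is /dwɔmzuŋ/.
The unsyllabifiable consonants are /d/, /m/, /ŋ/; each receives one epenthetic vowel.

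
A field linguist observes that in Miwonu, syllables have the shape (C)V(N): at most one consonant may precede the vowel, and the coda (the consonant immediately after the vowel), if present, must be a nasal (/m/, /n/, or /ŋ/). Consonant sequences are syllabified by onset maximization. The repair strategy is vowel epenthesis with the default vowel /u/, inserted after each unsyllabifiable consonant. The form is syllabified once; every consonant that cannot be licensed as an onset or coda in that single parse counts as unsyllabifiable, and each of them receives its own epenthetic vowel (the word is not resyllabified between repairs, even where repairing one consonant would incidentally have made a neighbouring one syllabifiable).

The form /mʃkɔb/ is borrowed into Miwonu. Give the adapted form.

Syllabifying with onset maximization leaves /m/, /ʃ/, /b/ stranded (only a nasal (/m/, /n/, or /ŋ/) is licensed in coda position; onsets are limited to one consonant).
Epenthesis after each stranded consonant: /m/ → /mu/, /ʃ/ → /ʃu/, /b/ → /bu/.

muʃukɔbu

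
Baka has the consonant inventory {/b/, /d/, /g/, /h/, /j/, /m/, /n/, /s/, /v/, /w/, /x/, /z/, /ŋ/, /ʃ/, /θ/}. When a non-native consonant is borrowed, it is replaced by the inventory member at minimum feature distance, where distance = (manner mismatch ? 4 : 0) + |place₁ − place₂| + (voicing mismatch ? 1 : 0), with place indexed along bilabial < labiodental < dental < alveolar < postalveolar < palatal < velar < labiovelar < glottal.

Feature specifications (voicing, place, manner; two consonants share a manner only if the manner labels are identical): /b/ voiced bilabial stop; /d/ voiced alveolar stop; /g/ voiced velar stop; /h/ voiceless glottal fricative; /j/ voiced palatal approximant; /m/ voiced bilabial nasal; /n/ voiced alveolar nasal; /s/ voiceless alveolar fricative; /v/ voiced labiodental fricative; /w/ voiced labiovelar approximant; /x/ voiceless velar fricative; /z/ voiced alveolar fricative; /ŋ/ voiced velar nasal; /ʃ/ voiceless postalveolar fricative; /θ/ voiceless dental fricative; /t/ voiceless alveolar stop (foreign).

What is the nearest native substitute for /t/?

/d/ is closest: same manner (stop), place distance 0 (alveolar→alveolar), voicing differs (+1); total 1. Next closest is /b/ at distance 4.

d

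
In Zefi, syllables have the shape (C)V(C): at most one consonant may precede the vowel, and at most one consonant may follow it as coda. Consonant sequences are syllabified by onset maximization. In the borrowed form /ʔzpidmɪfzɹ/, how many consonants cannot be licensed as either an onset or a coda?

4

Under (C)V(C), the unsyllabifiable consonants are /ʔ/, /z/, /z/, /ɹ/ (at most one coda consonant is licensed; onsets are limited to one consonant).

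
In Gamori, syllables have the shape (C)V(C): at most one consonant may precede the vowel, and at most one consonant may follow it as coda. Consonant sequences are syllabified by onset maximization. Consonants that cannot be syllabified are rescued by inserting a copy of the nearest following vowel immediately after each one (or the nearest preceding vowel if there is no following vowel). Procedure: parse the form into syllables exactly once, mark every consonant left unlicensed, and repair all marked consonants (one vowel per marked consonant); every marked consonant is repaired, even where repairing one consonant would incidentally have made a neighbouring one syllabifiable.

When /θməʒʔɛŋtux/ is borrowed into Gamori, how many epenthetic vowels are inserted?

1

The unsyllabifiable consonants are /θ/; each receives one epenthetic vowel.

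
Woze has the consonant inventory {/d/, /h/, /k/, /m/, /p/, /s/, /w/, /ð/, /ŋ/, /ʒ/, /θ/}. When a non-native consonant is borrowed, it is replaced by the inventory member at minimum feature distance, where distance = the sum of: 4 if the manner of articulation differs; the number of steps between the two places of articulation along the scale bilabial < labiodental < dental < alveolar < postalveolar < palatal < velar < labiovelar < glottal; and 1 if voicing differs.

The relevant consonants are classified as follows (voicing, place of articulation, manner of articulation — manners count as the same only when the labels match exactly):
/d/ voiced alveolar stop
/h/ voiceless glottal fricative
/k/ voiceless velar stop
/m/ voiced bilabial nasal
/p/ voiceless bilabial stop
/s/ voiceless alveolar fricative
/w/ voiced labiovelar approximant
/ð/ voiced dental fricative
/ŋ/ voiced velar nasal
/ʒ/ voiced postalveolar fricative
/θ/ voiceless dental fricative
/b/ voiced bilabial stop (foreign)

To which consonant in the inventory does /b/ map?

p

/p/ is closest: same manner (stop), place distance 0 (bilabial→bilabial), voicing differs (+1); total 1. Next closest is /d/ at distance 3.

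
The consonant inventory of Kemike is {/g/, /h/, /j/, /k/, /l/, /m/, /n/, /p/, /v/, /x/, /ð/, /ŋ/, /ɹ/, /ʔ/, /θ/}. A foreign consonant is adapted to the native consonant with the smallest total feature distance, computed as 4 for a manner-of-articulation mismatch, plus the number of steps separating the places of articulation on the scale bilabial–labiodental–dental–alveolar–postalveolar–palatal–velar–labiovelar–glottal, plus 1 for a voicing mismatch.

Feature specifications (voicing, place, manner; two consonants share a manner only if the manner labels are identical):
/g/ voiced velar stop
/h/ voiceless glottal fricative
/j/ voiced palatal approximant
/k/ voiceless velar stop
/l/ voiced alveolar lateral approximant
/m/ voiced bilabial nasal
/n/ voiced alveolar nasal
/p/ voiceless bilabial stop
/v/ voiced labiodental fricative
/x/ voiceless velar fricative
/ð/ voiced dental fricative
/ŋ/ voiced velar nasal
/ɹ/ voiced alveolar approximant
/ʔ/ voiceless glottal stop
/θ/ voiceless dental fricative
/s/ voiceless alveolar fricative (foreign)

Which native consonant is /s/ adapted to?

θ

/θ/ is closest: same manner (fricative), place distance 1 (alveolar→dental), same voicing; total 1. Next closest is /ð/ at distance 2.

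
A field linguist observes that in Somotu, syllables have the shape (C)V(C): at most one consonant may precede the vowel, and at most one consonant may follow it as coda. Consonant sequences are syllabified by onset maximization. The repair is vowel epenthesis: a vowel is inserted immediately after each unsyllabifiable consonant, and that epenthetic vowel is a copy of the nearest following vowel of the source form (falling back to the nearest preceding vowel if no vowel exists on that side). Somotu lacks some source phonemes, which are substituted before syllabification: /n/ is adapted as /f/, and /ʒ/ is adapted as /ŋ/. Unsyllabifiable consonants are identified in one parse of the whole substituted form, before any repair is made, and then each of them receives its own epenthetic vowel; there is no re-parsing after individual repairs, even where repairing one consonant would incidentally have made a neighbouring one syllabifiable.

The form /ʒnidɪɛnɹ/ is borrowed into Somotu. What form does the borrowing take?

ŋifidɪɛfɹɛ

Substitution: /ʒ/ → /ŋ/, /n/ → /f/, giving /ŋfidɪɛfɹ/.
The consonants /ŋ/, /ɹ/ cannot be parsed into a legal (C)V(C) syllable (at most one coda consonant is licensed; onsets are limited to one consonant).
Inserting the epenthetic vowel yields /ŋ/ → /ŋi/, /ɹ/ → /ɹɛ/.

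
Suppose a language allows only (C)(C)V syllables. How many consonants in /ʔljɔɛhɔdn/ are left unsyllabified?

3

Syllabifying with onset maximization leaves /ʔ/, /d/, /n/ stranded (no codas are permitted; onsets may contain at most 2 consonants).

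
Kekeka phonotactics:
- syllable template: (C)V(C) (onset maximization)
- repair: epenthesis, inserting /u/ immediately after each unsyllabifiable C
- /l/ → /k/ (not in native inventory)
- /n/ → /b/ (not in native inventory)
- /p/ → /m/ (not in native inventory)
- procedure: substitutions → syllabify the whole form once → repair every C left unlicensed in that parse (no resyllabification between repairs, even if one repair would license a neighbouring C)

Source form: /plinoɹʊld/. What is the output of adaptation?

Substitution: /p/ → /m/, /l/ → /k/, /n/ → /b/, giving /mkiboɹʊkd/.
The consonants /m/, /d/ cannot be parsed into a legal (C)V(C) syllable (at most one coda consonant is licensed; onsets are limited to one consonant).
Each unlicensed consonant becomes the onset of a new syllable: /m/ → /mu/, /d/ → /du/.

mukiboɹʊkdu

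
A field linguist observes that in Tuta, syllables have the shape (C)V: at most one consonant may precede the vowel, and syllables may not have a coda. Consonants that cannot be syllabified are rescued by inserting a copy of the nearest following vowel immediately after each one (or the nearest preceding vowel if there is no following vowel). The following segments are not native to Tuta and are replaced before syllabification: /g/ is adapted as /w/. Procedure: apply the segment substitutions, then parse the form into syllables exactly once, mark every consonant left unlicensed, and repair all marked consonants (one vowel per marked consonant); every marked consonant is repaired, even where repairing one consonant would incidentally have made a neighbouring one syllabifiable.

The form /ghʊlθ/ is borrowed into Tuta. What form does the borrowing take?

Substitution: /g/ → /w/, giving /whʊlθ/.
Syllabifying with onset maximization leaves /w/, /l/, /θ/ stranded (no codas are permitted; onsets are limited to one consonant).
Each unlicensed consonant becomes the onset of a new syllable: /w/ → /wʊ/, /l/ → /lʊ/, /θ/ → /θʊ/.

wʊhʊlʊθʊ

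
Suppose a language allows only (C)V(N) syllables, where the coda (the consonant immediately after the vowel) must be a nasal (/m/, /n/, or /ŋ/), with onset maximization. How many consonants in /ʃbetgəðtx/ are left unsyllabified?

Under (C)V(N), the unsyllabifiable consonants are /ʃ/, /t/, /ð/, /t/, /x/ (only a nasal (/m/, /n/, or /ŋ/) is licensed in coda position; onsets are limited to one consonant).

5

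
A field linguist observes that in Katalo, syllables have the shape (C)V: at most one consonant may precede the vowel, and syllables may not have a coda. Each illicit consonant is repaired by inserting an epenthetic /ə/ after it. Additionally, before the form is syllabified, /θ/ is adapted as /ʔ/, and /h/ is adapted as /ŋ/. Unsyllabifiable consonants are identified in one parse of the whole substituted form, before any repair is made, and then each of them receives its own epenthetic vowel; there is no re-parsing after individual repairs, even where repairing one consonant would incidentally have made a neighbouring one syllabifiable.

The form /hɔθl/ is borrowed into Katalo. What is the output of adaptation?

ŋɔʔələ

Substitution: /h/ → /ŋ/, /θ/ → /ʔ/, giving /ŋɔʔl/.
The consonants /ʔ/, /l/ cannot be parsed into a legal (C)V syllable (no codas are permitted; onsets are limited to one consonant).
Inserting the epenthetic vowel yields /ʔ/ → /ʔə/, /l/ → /lə/.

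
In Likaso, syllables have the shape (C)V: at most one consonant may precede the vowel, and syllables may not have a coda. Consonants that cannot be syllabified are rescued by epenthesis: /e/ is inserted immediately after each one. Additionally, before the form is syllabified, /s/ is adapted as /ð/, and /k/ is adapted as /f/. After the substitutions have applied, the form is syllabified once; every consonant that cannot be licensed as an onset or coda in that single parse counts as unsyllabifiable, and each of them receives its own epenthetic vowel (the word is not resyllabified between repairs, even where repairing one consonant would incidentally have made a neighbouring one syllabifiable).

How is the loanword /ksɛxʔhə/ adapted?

Substitution: /k/ → /f/, /s/ → /ð/, giving /fðɛxʔhə/.
Syllabifying with onset maximization leaves /f/, /x/, /ʔ/ stranded (no codas are permitted; onsets are limited to one consonant).
Inserting the epenthetic vowel yields /f/ → /fe/, /x/ → /xe/, /ʔ/ → /ʔe/.

feðɛxeʔehə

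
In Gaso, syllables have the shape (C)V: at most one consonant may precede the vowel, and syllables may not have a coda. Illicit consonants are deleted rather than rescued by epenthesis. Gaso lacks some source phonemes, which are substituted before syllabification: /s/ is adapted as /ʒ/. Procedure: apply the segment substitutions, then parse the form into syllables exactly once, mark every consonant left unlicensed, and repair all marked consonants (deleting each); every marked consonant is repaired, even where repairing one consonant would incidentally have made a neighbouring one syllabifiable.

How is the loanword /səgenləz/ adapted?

Substitution: /s/ → /ʒ/, giving /ʒəgenləz/.
The consonants /n/, /z/ cannot be parsed into a legal (C)V syllable (no codas are permitted; onsets are limited to one consonant).
Each unlicensed consonant is deleted: /n/, /z/.

ʒəgelə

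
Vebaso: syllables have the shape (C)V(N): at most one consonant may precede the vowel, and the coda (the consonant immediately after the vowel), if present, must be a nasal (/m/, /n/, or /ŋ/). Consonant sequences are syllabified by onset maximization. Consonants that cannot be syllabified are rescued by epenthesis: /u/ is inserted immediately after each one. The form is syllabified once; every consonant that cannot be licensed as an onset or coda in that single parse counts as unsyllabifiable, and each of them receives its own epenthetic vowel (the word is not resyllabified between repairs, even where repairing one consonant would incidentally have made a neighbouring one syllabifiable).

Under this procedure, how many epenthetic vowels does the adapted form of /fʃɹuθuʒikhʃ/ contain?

5

The unsyllabifiable consonants are /f/, /ʃ/, /k/, /h/, /ʃ/; each receives one epenthetic vowel.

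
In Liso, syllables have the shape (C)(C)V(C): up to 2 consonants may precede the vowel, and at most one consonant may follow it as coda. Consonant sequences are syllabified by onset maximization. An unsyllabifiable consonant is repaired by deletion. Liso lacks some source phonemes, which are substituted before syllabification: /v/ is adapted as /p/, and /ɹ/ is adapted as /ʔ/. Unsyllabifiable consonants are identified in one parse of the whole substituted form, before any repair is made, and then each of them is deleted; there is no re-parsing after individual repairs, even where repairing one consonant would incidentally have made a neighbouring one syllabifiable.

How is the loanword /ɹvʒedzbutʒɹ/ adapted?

pʒedzbut

Substitution: /ɹ/ → /ʔ/, /v/ → /p/, giving /ʔpʒedzbutʒʔ/.
The consonants /ʔ/, /ʒ/, /ʔ/ cannot be parsed into a legal (C)(C)V(C) syllable (at most one coda consonant is licensed; onsets may contain at most 2 consonants).
Deleting the stranded consonants removes /ʔ/, /ʒ/, /ʔ/.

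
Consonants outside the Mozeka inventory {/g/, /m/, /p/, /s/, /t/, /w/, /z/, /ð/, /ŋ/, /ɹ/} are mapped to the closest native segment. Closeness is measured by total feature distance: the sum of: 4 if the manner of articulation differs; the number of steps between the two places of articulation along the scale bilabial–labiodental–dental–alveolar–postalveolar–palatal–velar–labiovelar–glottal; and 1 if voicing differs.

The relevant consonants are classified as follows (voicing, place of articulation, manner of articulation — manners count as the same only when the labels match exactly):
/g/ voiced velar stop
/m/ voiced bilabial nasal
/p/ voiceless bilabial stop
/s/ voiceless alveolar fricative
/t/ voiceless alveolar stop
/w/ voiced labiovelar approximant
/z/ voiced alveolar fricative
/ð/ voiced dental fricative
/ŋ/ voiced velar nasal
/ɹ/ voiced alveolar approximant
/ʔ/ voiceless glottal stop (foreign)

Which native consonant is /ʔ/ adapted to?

g

/g/ is closest: same manner (stop), place distance 2 (glottal→velar), voicing differs (+1); total 3. Next closest is /t/ at distance 5.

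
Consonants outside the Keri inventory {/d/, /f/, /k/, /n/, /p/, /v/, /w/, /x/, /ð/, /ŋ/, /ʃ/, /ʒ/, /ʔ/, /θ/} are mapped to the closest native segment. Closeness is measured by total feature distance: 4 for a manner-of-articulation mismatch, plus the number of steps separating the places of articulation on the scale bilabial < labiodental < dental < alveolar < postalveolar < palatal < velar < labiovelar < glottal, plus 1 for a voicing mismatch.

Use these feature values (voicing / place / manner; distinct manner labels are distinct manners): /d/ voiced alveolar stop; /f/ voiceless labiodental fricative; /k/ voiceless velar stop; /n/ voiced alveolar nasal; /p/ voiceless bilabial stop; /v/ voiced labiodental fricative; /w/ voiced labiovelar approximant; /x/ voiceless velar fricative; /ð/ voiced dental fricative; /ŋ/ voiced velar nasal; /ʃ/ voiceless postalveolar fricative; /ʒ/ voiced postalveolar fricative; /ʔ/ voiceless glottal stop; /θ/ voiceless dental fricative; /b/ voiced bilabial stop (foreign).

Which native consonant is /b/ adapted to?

/p/ is closest: same manner (stop), place distance 0 (bilabial→bilabial), voicing differs (+1); total 1. Next closest is /d/ at distance 3.

p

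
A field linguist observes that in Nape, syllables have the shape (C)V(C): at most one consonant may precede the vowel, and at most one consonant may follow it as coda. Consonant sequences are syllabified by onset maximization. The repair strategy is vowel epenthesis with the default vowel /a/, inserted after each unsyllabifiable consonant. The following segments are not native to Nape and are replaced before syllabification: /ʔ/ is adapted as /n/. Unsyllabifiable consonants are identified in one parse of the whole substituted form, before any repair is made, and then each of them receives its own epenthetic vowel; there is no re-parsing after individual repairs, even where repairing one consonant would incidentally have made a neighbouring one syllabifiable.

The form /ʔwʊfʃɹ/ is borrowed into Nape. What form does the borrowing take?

nawʊfʃaɹa

Substitution: /ʔ/ → /n/, giving /nwʊfʃɹ/.
The consonants /n/, /ʃ/, /ɹ/ cannot be parsed into a legal (C)V(C) syllable (at most one coda consonant is licensed; onsets are limited to one consonant).
Inserting the epenthetic vowel yields /n/ → /na/, /ʃ/ → /ʃa/, /ɹ/ → /ɹa/.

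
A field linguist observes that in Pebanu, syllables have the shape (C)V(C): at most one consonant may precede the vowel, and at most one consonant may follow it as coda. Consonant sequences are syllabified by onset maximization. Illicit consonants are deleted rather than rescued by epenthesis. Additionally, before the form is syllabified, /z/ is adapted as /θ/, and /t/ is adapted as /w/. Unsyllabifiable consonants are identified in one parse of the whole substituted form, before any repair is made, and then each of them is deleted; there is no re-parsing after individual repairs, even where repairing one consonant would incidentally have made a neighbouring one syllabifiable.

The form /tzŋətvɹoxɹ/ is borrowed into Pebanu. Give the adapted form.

Substitution: /t/ → /w/, /z/ → /θ/, giving /wθŋəwvɹoxɹ/.
Syllabifying with onset maximization leaves /w/, /θ/, /v/, /ɹ/ stranded (at most one coda consonant is licensed; onsets are limited to one consonant).
Each unlicensed consonant is deleted: /w/, /θ/, /v/, /ɹ/.

ŋəwɹox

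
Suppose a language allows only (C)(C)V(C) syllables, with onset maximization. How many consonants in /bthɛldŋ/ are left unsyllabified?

The consonants /b/, /d/, /ŋ/ cannot be parsed into a legal (C)(C)V(C) syllable (at most one coda consonant is licensed; onsets may contain at most 2 consonants).

3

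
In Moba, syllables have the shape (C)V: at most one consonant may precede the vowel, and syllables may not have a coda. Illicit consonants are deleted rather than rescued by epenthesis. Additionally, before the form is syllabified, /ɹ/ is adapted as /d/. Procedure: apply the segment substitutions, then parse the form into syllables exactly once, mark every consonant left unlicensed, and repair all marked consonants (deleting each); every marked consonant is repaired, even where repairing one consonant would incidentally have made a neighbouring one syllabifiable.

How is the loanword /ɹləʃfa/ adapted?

ləfa

Substitution: /ɹ/ → /d/, giving /dləʃfa/.
Syllabifying with onset maximization leaves /d/, /ʃ/ stranded (no codas are permitted; onsets are limited to one consonant).
Deletion applies to /d/, /ʃ/.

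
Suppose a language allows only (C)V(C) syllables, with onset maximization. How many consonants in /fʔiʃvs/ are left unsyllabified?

The consonants /f/, /v/, /s/ cannot be parsed into a legal (C)V(C) syllable (at most one coda consonant is licensed; onsets are limited to one consonant).

3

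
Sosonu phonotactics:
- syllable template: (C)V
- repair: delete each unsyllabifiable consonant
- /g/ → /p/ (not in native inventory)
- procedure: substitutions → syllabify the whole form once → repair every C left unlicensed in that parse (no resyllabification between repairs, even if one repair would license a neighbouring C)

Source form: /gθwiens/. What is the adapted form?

wie

Substitution: /g/ → /p/, giving /pθwiens/.
Syllabifying with onset maximization leaves /p/, /θ/, /n/, /s/ stranded (no codas are permitted; onsets are limited to one consonant).
Deletion applies to /p/, /θ/, /n/, /s/.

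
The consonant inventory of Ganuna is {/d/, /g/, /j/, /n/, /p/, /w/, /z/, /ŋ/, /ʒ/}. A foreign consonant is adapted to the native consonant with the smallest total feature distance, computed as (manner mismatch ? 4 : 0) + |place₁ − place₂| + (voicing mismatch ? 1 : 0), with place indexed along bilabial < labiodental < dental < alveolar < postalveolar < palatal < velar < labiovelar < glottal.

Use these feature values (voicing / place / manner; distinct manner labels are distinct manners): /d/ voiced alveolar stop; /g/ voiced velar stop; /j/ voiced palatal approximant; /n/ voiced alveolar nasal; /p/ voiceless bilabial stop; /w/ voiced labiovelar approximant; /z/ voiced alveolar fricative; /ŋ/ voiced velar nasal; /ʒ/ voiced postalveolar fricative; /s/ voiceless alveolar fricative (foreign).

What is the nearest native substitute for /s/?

z

/z/ is closest: same manner (fricative), place distance 0 (alveolar→alveolar), voicing differs (+1); total 1. Next closest is /ʒ/ at distance 2.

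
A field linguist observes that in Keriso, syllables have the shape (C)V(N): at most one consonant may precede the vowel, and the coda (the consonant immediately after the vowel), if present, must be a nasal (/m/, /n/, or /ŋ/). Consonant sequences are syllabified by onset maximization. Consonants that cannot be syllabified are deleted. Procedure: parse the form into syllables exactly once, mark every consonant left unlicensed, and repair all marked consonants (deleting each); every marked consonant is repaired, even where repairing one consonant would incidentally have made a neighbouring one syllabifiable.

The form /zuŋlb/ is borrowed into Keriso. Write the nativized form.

Under (C)V(N), the unsyllabifiable consonants are /l/, /b/ (only a nasal (/m/, /n/, or /ŋ/) is licensed in coda position; onsets are limited to one consonant).
Deletion applies to /l/, /b/.

zuŋ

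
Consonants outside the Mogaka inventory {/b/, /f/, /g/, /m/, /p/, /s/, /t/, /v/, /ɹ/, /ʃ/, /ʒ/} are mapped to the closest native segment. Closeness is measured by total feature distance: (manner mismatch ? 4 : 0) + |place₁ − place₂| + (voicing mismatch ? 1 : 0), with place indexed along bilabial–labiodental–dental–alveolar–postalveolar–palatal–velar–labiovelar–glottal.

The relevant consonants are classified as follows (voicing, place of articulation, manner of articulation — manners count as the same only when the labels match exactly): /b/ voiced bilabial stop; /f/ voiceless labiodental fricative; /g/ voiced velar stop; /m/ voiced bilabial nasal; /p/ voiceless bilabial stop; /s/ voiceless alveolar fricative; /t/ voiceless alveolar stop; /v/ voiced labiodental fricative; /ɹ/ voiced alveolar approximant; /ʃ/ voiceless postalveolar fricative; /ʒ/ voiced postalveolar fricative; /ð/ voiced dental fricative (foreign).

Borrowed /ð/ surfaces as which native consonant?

v

/v/ is closest: same manner (fricative), place distance 1 (dental→labiodental), same voicing; total 1. Next closest is /f/ at distance 2.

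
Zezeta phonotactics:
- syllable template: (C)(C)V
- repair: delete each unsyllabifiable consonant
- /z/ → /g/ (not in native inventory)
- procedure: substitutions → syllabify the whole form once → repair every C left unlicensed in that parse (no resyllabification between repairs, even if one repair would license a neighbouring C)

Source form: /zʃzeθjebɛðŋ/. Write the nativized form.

Substitution: /z/ → /g/, giving /gʃgeθjebɛðŋ/.
The consonants /g/, /ð/, /ŋ/ cannot be parsed into a legal (C)(C)V syllable (no codas are permitted; onsets may contain at most 2 consonants).
Each unlicensed consonant is deleted: /g/, /ð/, /ŋ/.

ʃgeθjebɛ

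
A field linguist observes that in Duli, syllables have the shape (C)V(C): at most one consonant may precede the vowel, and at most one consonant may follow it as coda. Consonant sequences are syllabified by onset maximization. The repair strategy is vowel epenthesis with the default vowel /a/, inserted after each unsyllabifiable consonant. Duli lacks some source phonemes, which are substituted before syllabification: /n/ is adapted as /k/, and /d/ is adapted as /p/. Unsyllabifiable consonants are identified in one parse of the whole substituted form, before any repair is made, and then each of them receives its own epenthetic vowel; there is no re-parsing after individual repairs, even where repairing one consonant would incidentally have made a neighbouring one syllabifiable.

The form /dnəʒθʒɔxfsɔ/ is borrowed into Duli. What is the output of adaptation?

Substitution: /d/ → /p/, /n/ → /k/, giving /pkəʒθʒɔxfsɔ/.
Under (C)V(C), the unsyllabifiable consonants are /p/, /θ/, /f/ (at most one coda consonant is licensed; onsets are limited to one consonant).
Inserting the epenthetic vowel yields /p/ → /pa/, /θ/ → /θa/, /f/ → /fa/.

pakəʒθaʒɔxfasɔ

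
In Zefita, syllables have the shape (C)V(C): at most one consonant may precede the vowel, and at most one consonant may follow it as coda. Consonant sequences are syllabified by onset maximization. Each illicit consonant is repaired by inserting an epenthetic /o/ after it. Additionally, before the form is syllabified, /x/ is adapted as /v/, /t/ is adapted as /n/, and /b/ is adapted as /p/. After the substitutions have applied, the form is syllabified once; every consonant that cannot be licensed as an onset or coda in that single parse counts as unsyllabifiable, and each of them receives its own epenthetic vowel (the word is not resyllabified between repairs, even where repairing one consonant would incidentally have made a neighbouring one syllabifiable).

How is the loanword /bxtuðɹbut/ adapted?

Substitution: /b/ → /p/, /x/ → /v/, /t/ → /n/, giving /pvnuðɹpun/.
The consonants /p/, /v/, /ɹ/ cannot be parsed into a legal (C)V(C) syllable (at most one coda consonant is licensed; onsets are limited to one consonant).
Each unlicensed consonant becomes the onset of a new syllable: /p/ → /po/, /v/ → /vo/, /ɹ/ → /ɹo/.

povonuðɹopun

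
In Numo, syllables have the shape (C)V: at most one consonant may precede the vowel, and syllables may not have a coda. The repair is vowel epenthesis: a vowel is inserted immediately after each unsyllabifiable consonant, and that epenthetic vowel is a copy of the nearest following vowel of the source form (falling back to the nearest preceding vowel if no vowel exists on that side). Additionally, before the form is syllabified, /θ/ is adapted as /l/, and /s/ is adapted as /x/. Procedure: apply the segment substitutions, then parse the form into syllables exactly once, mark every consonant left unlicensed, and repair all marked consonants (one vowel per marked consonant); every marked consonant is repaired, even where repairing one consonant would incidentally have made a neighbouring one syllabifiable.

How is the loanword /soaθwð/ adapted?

xoalawaða

Substitution: /s/ → /x/, /θ/ → /l/, giving /xoalwð/.
Syllabifying with onset maximization leaves /l/, /w/, /ð/ stranded (no codas are permitted; onsets are limited to one consonant).
Each unlicensed consonant becomes the onset of a new syllable: /l/ → /la/, /w/ → /wa/, /ð/ → /ða/.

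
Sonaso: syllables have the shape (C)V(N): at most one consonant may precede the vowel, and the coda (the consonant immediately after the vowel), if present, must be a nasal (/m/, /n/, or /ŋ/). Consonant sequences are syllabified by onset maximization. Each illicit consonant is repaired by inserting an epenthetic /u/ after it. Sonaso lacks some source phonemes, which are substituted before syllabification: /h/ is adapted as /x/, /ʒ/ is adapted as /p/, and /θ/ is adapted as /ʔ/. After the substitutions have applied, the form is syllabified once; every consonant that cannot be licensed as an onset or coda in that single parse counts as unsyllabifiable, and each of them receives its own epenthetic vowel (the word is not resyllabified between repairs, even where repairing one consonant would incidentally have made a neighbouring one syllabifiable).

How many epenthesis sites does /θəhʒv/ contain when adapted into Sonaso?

After substitution the input is /ʔəxpv/.
The unsyllabifiable consonants are /x/, /p/, /v/; each receives one epenthetic vowel.

3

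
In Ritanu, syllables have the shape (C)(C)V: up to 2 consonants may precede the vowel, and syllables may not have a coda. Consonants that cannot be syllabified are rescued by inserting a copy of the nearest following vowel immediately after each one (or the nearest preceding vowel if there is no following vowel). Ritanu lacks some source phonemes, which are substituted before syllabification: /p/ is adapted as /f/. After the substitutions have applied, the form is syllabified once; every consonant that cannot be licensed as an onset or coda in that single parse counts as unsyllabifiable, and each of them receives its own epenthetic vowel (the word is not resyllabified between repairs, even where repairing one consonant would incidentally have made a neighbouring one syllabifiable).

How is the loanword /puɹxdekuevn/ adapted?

Substitution: /p/ → /f/, giving /fuɹxdekuevn/.
The consonants /ɹ/, /v/, /n/ cannot be parsed into a legal (C)(C)V syllable (no codas are permitted; onsets may contain at most 2 consonants).
Inserting the epenthetic vowel yields /ɹ/ → /ɹe/, /v/ → /ve/, /n/ → /ne/.

fuɹexdekuevene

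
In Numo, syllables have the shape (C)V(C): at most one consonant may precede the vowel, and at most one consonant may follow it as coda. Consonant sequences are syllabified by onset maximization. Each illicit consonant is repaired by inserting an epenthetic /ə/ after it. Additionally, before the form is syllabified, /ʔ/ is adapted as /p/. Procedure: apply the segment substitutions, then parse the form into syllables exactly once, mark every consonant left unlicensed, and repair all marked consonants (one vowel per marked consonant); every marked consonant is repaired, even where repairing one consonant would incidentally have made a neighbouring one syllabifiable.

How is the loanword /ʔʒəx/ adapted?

Substitution: /ʔ/ → /p/, giving /pʒəx/.
Syllabifying with onset maximization leaves /p/ stranded (at most one coda consonant is licensed; onsets are limited to one consonant).
Epenthesis after each stranded consonant: /p/ → /pə/.

pəʒəx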